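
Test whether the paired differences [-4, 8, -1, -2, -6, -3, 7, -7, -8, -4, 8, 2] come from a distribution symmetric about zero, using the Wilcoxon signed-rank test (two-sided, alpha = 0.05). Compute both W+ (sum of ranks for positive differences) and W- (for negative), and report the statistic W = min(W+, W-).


Step 1: Drop any zero differences (none here) and take |d_i|.
|d| = [4, 8, 1, 2, 6, 3, 7, 7, 8, 4, 8, 2]
Step 2: Midrank |d_i| (ties get averaged ranks).
ranks: |4|->5.5, |8|->11, |1|->1, |2|->2.5, |6|->7, |3|->4, |7|->8.5, |7|->8.5, |8|->11, |4|->5.5, |8|->11, |2|->2.5
Step 3: Attach original signs; sum ranks with positive sign and with negative sign.
W+ = 11 + 8.5 + 11 + 2.5 = 33
W- = 5.5 + 1 + 2.5 + 7 + 4 + 8.5 + 11 + 5.5 = 45
(Check: W+ + W- = 78 should equal n(n+1)/2 = 78.)
Step 4: Test statistic W = min(W+, W-) = 33.
Step 5: Ties in |d|, so use the tie-corrected normal approximation.
        E[W] = n(n+1)/4 = 12*13/4 = 39.
        Tie groups: |d|=2 (t=2), |d|=4 (t=2), |d|=7 (t=2), |d|=8 (t=3); sum(t^3 - t) = 42.
        Var[W] = n(n+1)(2n+1)/24 - sum(t^3-t)/48 = 3900/24 - 42/48 = 161.625.
        z = (W - E[W]) / sqrt(Var[W]) = (33 - 39) / 12.7132 = -0.4720.
        Two-sided p = 2*Phi(z) = 0.636962.
Step 6: alpha = 0.05. fail to reject H0.

W+ = 33, W- = 45, W = min = 33, p = 0.636962, fail to reject H0.


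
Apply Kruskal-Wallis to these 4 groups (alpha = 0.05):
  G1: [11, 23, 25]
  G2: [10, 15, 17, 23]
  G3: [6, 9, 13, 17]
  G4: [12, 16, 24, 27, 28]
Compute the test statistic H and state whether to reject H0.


Step 1: Combine all N = 16 observations and assign midranks.
sorted (value, group, rank): (6,G3,1), (9,G3,2), (10,G2,3), (11,G1,4), (12,G4,5), (13,G3,6), (15,G2,7), (16,G4,8), (17,G2,9.5), (17,G3,9.5), (23,G1,11.5), (23,G2,11.5), (24,G4,13), (25,G1,14), (27,G4,15), (28,G4,16)
Step 2: Sum ranks within each group.
R_1 = 29.5 (n_1 = 3)
R_2 = 31 (n_2 = 4)
R_3 = 18.5 (n_3 = 4)
R_4 = 57 (n_4 = 5)
Step 3: H = 12/(N(N+1)) * sum(R_i^2/n_i) - 3(N+1)
     = 12/(16*17) * (29.5^2/3 + 31^2/4 + 18.5^2/4 + 57^2/5) - 3*17
     = 0.044118 * 1265.7 - 51
     = 4.839522.
Step 4: Ties present; correction factor C = 1 - 12/(16^3 - 16) = 0.997059. Corrected H = 4.839522 / 0.997059 = 4.853798.
Step 5: Under H0, H ~ chi^2(3); p-value = 0.182821.
Step 6: alpha = 0.05. fail to reject H0.

H = 4.8538, df = 3, p = 0.182821, fail to reject H0.


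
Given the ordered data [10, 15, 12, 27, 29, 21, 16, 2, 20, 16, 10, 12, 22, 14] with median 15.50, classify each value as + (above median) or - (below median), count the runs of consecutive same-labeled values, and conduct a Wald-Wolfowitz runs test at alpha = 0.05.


Step 1: Compute median = 15.50; label A = above, B = below.
Labels in order: BBBAAAABAABBAB  (n_A = 7, n_B = 7)
Step 2: Count runs R = 7.
Step 3: Under H0 (random ordering), E[R] = 2*n_A*n_B/(n_A+n_B) + 1 = 2*7*7/14 + 1 = 8.0000.
        Var[R] = 2*n_A*n_B*(2*n_A*n_B - n_A - n_B) / ((n_A+n_B)^2 * (n_A+n_B-1)) = 8232/2548 = 3.2308.
        SD[R] = 1.7974.
Step 4: Continuity-corrected z = (R + 0.5 - E[R]) / SD[R] = (7 + 0.5 - 8.0000) / 1.7974 = -0.2782.
Step 5: Two-sided p-value via normal approximation = 2*(1 - Phi(|z|)) = 0.780879.
Step 6: alpha = 0.05. fail to reject H0.

R = 7, z = -0.2782, p = 0.780879, fail to reject H0.


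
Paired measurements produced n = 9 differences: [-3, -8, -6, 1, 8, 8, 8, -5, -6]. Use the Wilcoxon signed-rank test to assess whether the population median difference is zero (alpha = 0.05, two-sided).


Step 1: Drop any zero differences (none here) and take |d_i|.
|d| = [3, 8, 6, 1, 8, 8, 8, 5, 6]
Step 2: Midrank |d_i| (ties get averaged ranks).
ranks: |3|->2, |8|->7.5, |6|->4.5, |1|->1, |8|->7.5, |8|->7.5, |8|->7.5, |5|->3, |6|->4.5
Step 3: Attach original signs; sum ranks with positive sign and with negative sign.
W+ = 1 + 7.5 + 7.5 + 7.5 = 23.5
W- = 2 + 7.5 + 4.5 + 3 + 4.5 = 21.5
(Check: W+ + W- = 45 should equal n(n+1)/2 = 45.)
Step 4: Test statistic W = min(W+, W-) = 21.5.
Step 5: Ties in |d|, so use the tie-corrected normal approximation.
        E[W] = n(n+1)/4 = 9*10/4 = 22.5.
        Tie groups: |d|=6 (t=2), |d|=8 (t=4); sum(t^3 - t) = 66.
        Var[W] = n(n+1)(2n+1)/24 - sum(t^3-t)/48 = 1710/24 - 66/48 = 69.875.
        z = (W - E[W]) / sqrt(Var[W]) = (21.5 - 22.5) / 8.3591 = -0.1196.
        Two-sided p = 2*Phi(z) = 0.904776.
Step 6: alpha = 0.05. fail to reject H0.

W+ = 23.5, W- = 21.5, W = min = 21.5, p = 0.904776, fail to reject H0.


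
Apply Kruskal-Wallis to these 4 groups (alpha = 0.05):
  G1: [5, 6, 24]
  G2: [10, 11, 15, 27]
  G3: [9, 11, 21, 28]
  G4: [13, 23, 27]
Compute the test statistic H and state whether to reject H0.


Step 1: Combine all N = 14 observations and assign midranks.
sorted (value, group, rank): (5,G1,1), (6,G1,2), (9,G3,3), (10,G2,4), (11,G2,5.5), (11,G3,5.5), (13,G4,7), (15,G2,8), (21,G3,9), (23,G4,10), (24,G1,11), (27,G2,12.5), (27,G4,12.5), (28,G3,14)
Step 2: Sum ranks within each group.
R_1 = 14 (n_1 = 3)
R_2 = 30 (n_2 = 4)
R_3 = 31.5 (n_3 = 4)
R_4 = 29.5 (n_4 = 3)
Step 3: H = 12/(N(N+1)) * sum(R_i^2/n_i) - 3(N+1)
     = 12/(14*15) * (14^2/3 + 30^2/4 + 31.5^2/4 + 29.5^2/3) - 3*15
     = 0.057143 * 828.479 - 45
     = 2.341667.
Step 4: Ties present; correction factor C = 1 - 12/(14^3 - 14) = 0.995604. Corrected H = 2.341667 / 0.995604 = 2.352005.
Step 5: Under H0, H ~ chi^2(3); p-value = 0.502631.
Step 6: alpha = 0.05. fail to reject H0.

H = 2.3520, df = 3, p = 0.502631, fail to reject H0.


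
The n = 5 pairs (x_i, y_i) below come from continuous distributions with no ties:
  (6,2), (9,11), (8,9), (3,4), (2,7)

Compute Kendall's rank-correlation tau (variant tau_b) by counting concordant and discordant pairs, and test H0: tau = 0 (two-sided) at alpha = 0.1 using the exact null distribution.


Step 1: Enumerate the 10 unordered pairs (i,j) with i<j and classify each by sign(x_j-x_i) * sign(y_j-y_i).
  (1,2):dx=+3,dy=+9->C; (1,3):dx=+2,dy=+7->C; (1,4):dx=-3,dy=+2->D; (1,5):dx=-4,dy=+5->D
  (2,3):dx=-1,dy=-2->C; (2,4):dx=-6,dy=-7->C; (2,5):dx=-7,dy=-4->C; (3,4):dx=-5,dy=-5->C
  (3,5):dx=-6,dy=-2->C; (4,5):dx=-1,dy=+3->D
Step 2: C = 7, D = 3, total pairs = 10.
Step 3: tau = (C - D)/(n(n-1)/2) = (7 - 3)/10 = 0.400000.
Step 4: Exact two-sided p-value (enumerate n! = 120 permutations of y under H0): p = 0.483333.
Step 5: alpha = 0.1. fail to reject H0.

tau_b = 0.4000 (C=7, D=3), p = 0.483333, fail to reject H0.


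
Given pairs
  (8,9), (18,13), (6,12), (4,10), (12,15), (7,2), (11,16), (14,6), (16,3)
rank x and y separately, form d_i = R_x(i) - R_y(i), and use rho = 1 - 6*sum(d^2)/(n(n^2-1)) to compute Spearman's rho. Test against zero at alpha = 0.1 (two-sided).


Step 1: Rank x and y separately (midranks; no ties here).
rank(x): 8->4, 18->9, 6->2, 4->1, 12->6, 7->3, 11->5, 14->7, 16->8
rank(y): 9->4, 13->7, 12->6, 10->5, 15->8, 2->1, 16->9, 6->3, 3->2
Step 2: d_i = R_x(i) - R_y(i); compute d_i^2.
  (4-4)^2=0, (9-7)^2=4, (2-6)^2=16, (1-5)^2=16, (6-8)^2=4, (3-1)^2=4, (5-9)^2=16, (7-3)^2=16, (8-2)^2=36
sum(d^2) = 112.
Step 3: rho = 1 - 6*112 / (9*(9^2 - 1)) = 1 - 672/720 = 0.066667.
Step 4: Under H0, t = rho * sqrt((n-2)/(1-rho^2)) = 0.1768 ~ t(7).
Step 5: Two-sided p-value from the t-distribution with 7 df = 0.864690.
Step 6: alpha = 0.1. fail to reject H0.

rho = 0.0667, p = 0.864690, fail to reject H0 at alpha = 0.1.


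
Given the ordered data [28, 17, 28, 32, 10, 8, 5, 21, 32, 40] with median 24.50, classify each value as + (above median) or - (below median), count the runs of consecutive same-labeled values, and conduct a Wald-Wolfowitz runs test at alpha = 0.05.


Step 1: Compute median = 24.50; label A = above, B = below.
Labels in order: ABAABBBBAA  (n_A = 5, n_B = 5)
Step 2: Count runs R = 5.
Step 3: Under H0 (random ordering), E[R] = 2*n_A*n_B/(n_A+n_B) + 1 = 2*5*5/10 + 1 = 6.0000.
        Var[R] = 2*n_A*n_B*(2*n_A*n_B - n_A - n_B) / ((n_A+n_B)^2 * (n_A+n_B-1)) = 2000/900 = 2.2222.
        SD[R] = 1.4907.
Step 4: Continuity-corrected z = (R + 0.5 - E[R]) / SD[R] = (5 + 0.5 - 6.0000) / 1.4907 = -0.3354.
Step 5: Two-sided p-value via normal approximation = 2*(1 - Phi(|z|)) = 0.737316.
Step 6: alpha = 0.05. fail to reject H0.

R = 5, z = -0.3354, p = 0.737316, fail to reject H0.


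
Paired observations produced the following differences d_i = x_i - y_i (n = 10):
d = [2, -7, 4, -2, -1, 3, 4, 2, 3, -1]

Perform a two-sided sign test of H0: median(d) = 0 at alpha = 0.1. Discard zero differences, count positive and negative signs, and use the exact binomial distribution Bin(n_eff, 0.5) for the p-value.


Step 1: Discard zero differences. Original n = 10; n_eff = number of nonzero differences = 10.
Nonzero differences (with sign): +2, -7, +4, -2, -1, +3, +4, +2, +3, -1
Step 2: Count signs: positive = 6, negative = 4.
Step 3: Under H0: P(positive) = 0.5, so the number of positives S ~ Bin(10, 0.5).
Step 4: Two-sided exact p-value = sum of Bin(10,0.5) probabilities at or below the observed probability = 0.753906.
Step 5: alpha = 0.1. fail to reject H0.

n_eff = 10, pos = 6, neg = 4, p = 0.753906, fail to reject H0.


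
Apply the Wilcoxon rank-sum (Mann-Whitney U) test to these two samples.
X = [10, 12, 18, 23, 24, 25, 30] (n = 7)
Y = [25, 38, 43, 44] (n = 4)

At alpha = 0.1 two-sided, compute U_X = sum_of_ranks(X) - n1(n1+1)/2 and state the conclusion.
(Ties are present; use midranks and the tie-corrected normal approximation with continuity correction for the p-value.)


Step 1: Combine and sort all 11 observations; assign midranks.
sorted (value, group): (10,X), (12,X), (18,X), (23,X), (24,X), (25,X), (25,Y), (30,X), (38,Y), (43,Y), (44,Y)
ranks: 10->1, 12->2, 18->3, 23->4, 24->5, 25->6.5, 25->6.5, 30->8, 38->9, 43->10, 44->11
Step 2: Rank sum for X: R1 = 1 + 2 + 3 + 4 + 5 + 6.5 + 8 = 29.5.
Step 3: U_X = R1 - n1(n1+1)/2 = 29.5 - 7*8/2 = 29.5 - 28 = 1.5.
       U_Y = n1*n2 - U_X = 28 - 1.5 = 26.5.
Step 4: Ties are present, so use the tie-corrected normal approximation (with continuity correction) for the p-value.
Step 5: p-value = 0.023029; compare to alpha = 0.1. reject H0.

U_X = 1.5, p = 0.023029, reject H0 at alpha = 0.1.


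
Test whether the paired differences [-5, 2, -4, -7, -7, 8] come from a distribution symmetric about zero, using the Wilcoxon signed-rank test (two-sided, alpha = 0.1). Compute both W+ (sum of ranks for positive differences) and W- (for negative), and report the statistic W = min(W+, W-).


Step 1: Drop any zero differences (none here) and take |d_i|.
|d| = [5, 2, 4, 7, 7, 8]
Step 2: Midrank |d_i| (ties get averaged ranks).
ranks: |5|->3, |2|->1, |4|->2, |7|->4.5, |7|->4.5, |8|->6
Step 3: Attach original signs; sum ranks with positive sign and with negative sign.
W+ = 1 + 6 = 7
W- = 3 + 2 + 4.5 + 4.5 = 14
(Check: W+ + W- = 21 should equal n(n+1)/2 = 21.)
Step 4: Test statistic W = min(W+, W-) = 7.
Step 5: Ties in |d|, so use the tie-corrected normal approximation.
        E[W] = n(n+1)/4 = 6*7/4 = 10.5.
        Tie groups: |d|=7 (t=2); sum(t^3 - t) = 6.
        Var[W] = n(n+1)(2n+1)/24 - sum(t^3-t)/48 = 546/24 - 6/48 = 22.625.
        z = (W - E[W]) / sqrt(Var[W]) = (7 - 10.5) / 4.7566 = -0.7358.
        Two-sided p = 2*Phi(z) = 0.461838.
Step 6: alpha = 0.1. fail to reject H0.

W+ = 7, W- = 14, W = min = 7, p = 0.461838, fail to reject H0.


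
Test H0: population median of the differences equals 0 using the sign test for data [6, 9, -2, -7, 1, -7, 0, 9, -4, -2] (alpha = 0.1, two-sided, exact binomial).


Step 1: Discard zero differences. Original n = 10; n_eff = number of nonzero differences = 9.
Nonzero differences (with sign): +6, +9, -2, -7, +1, -7, +9, -4, -2
Step 2: Count signs: positive = 4, negative = 5.
Step 3: Under H0: P(positive) = 0.5, so the number of positives S ~ Bin(9, 0.5).
Step 4: Two-sided exact p-value = sum of Bin(9,0.5) probabilities at or below the observed probability = 1.000000.
Step 5: alpha = 0.1. fail to reject H0.

n_eff = 9, pos = 4, neg = 5, p = 1.000000, fail to reject H0.


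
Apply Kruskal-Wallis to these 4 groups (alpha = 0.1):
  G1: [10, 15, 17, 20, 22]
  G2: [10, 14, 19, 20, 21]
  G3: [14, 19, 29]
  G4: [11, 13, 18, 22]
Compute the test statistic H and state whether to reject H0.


Step 1: Combine all N = 17 observations and assign midranks.
sorted (value, group, rank): (10,G1,1.5), (10,G2,1.5), (11,G4,3), (13,G4,4), (14,G2,5.5), (14,G3,5.5), (15,G1,7), (17,G1,8), (18,G4,9), (19,G2,10.5), (19,G3,10.5), (20,G1,12.5), (20,G2,12.5), (21,G2,14), (22,G1,15.5), (22,G4,15.5), (29,G3,17)
Step 2: Sum ranks within each group.
R_1 = 44.5 (n_1 = 5)
R_2 = 44 (n_2 = 5)
R_3 = 33 (n_3 = 3)
R_4 = 31.5 (n_4 = 4)
Step 3: H = 12/(N(N+1)) * sum(R_i^2/n_i) - 3(N+1)
     = 12/(17*18) * (44.5^2/5 + 44^2/5 + 33^2/3 + 31.5^2/4) - 3*18
     = 0.039216 * 1394.31 - 54
     = 0.678922.
Step 4: Ties present; correction factor C = 1 - 30/(17^3 - 17) = 0.993873. Corrected H = 0.678922 / 0.993873 = 0.683107.
Step 5: Under H0, H ~ chi^2(3); p-value = 0.877170.
Step 6: alpha = 0.1. fail to reject H0.

H = 0.6831, df = 3, p = 0.877170, fail to reject H0.


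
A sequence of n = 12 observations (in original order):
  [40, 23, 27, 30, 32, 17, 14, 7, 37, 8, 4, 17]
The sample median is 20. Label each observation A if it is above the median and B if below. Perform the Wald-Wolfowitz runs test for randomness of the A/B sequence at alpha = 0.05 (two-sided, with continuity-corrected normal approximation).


Step 1: Compute median = 20; label A = above, B = below.
Labels in order: AAAAABBBABBB  (n_A = 6, n_B = 6)
Step 2: Count runs R = 4.
Step 3: Under H0 (random ordering), E[R] = 2*n_A*n_B/(n_A+n_B) + 1 = 2*6*6/12 + 1 = 7.0000.
        Var[R] = 2*n_A*n_B*(2*n_A*n_B - n_A - n_B) / ((n_A+n_B)^2 * (n_A+n_B-1)) = 4320/1584 = 2.7273.
        SD[R] = 1.6514.
Step 4: Continuity-corrected z = (R + 0.5 - E[R]) / SD[R] = (4 + 0.5 - 7.0000) / 1.6514 = -1.5138.
Step 5: Two-sided p-value via normal approximation = 2*(1 - Phi(|z|)) = 0.130070.
Step 6: alpha = 0.05. fail to reject H0.

R = 4, z = -1.5138, p = 0.130070, fail to reject H0.


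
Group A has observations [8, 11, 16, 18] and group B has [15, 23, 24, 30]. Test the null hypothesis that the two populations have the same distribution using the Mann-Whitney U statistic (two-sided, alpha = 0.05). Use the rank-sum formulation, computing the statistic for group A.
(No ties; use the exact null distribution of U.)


Step 1: Combine and sort all 8 observations; assign midranks.
sorted (value, group): (8,X), (11,X), (15,Y), (16,X), (18,X), (23,Y), (24,Y), (30,Y)
ranks: 8->1, 11->2, 15->3, 16->4, 18->5, 23->6, 24->7, 30->8
Step 2: Rank sum for X: R1 = 1 + 2 + 4 + 5 = 12.
Step 3: U_X = R1 - n1(n1+1)/2 = 12 - 4*5/2 = 12 - 10 = 2.
       U_Y = n1*n2 - U_X = 16 - 2 = 14.
Step 4: No ties, so the exact null distribution of U (based on enumerating the C(8,4) = 70 equally likely rank assignments) gives the two-sided p-value.
Step 5: p-value = 0.114286; compare to alpha = 0.05. fail to reject H0.

U_X = 2, p = 0.114286, fail to reject H0 at alpha = 0.05.


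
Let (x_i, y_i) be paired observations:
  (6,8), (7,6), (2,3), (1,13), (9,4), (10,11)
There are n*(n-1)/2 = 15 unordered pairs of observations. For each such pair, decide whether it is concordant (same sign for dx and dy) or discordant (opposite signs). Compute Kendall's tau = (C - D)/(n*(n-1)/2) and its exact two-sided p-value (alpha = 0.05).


Step 1: Enumerate the 15 unordered pairs (i,j) with i<j and classify each by sign(x_j-x_i) * sign(y_j-y_i).
  (1,2):dx=+1,dy=-2->D; (1,3):dx=-4,dy=-5->C; (1,4):dx=-5,dy=+5->D; (1,5):dx=+3,dy=-4->D
  (1,6):dx=+4,dy=+3->C; (2,3):dx=-5,dy=-3->C; (2,4):dx=-6,dy=+7->D; (2,5):dx=+2,dy=-2->D
  (2,6):dx=+3,dy=+5->C; (3,4):dx=-1,dy=+10->D; (3,5):dx=+7,dy=+1->C; (3,6):dx=+8,dy=+8->C
  (4,5):dx=+8,dy=-9->D; (4,6):dx=+9,dy=-2->D; (5,6):dx=+1,dy=+7->C
Step 2: C = 7, D = 8, total pairs = 15.
Step 3: tau = (C - D)/(n(n-1)/2) = (7 - 8)/15 = -0.066667.
Step 4: Exact two-sided p-value (enumerate n! = 720 permutations of y under H0): p = 1.000000.
Step 5: alpha = 0.05. fail to reject H0.

tau_b = -0.0667 (C=7, D=8), p = 1.000000, fail to reject H0.


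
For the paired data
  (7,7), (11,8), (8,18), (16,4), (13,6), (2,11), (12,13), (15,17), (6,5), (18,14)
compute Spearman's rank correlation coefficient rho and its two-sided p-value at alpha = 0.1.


Step 1: Rank x and y separately (midranks; no ties here).
rank(x): 7->3, 11->5, 8->4, 16->9, 13->7, 2->1, 12->6, 15->8, 6->2, 18->10
rank(y): 7->4, 8->5, 18->10, 4->1, 6->3, 11->6, 13->7, 17->9, 5->2, 14->8
Step 2: d_i = R_x(i) - R_y(i); compute d_i^2.
  (3-4)^2=1, (5-5)^2=0, (4-10)^2=36, (9-1)^2=64, (7-3)^2=16, (1-6)^2=25, (6-7)^2=1, (8-9)^2=1, (2-2)^2=0, (10-8)^2=4
sum(d^2) = 148.
Step 3: rho = 1 - 6*148 / (10*(10^2 - 1)) = 1 - 888/990 = 0.103030.
Step 4: Under H0, t = rho * sqrt((n-2)/(1-rho^2)) = 0.2930 ~ t(8).
Step 5: Two-sided p-value from the t-distribution with 8 df = 0.776998.
Step 6: alpha = 0.1. fail to reject H0.

rho = 0.1030, p = 0.776998, fail to reject H0 at alpha = 0.1.


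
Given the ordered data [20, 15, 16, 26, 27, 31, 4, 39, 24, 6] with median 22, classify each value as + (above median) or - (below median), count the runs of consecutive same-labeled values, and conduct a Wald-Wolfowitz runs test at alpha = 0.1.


Step 1: Compute median = 22; label A = above, B = below.
Labels in order: BBBAAABAAB  (n_A = 5, n_B = 5)
Step 2: Count runs R = 5.
Step 3: Under H0 (random ordering), E[R] = 2*n_A*n_B/(n_A+n_B) + 1 = 2*5*5/10 + 1 = 6.0000.
        Var[R] = 2*n_A*n_B*(2*n_A*n_B - n_A - n_B) / ((n_A+n_B)^2 * (n_A+n_B-1)) = 2000/900 = 2.2222.
        SD[R] = 1.4907.
Step 4: Continuity-corrected z = (R + 0.5 - E[R]) / SD[R] = (5 + 0.5 - 6.0000) / 1.4907 = -0.3354.
Step 5: Two-sided p-value via normal approximation = 2*(1 - Phi(|z|)) = 0.737316.
Step 6: alpha = 0.1. fail to reject H0.

R = 5, z = -0.3354, p = 0.737316, fail to reject H0.


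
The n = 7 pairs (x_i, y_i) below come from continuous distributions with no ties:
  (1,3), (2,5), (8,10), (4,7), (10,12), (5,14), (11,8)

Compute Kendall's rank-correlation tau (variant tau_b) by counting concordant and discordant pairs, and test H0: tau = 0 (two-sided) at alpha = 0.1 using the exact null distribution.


Step 1: Enumerate the 21 unordered pairs (i,j) with i<j and classify each by sign(x_j-x_i) * sign(y_j-y_i).
  (1,2):dx=+1,dy=+2->C; (1,3):dx=+7,dy=+7->C; (1,4):dx=+3,dy=+4->C; (1,5):dx=+9,dy=+9->C
  (1,6):dx=+4,dy=+11->C; (1,7):dx=+10,dy=+5->C; (2,3):dx=+6,dy=+5->C; (2,4):dx=+2,dy=+2->C
  (2,5):dx=+8,dy=+7->C; (2,6):dx=+3,dy=+9->C; (2,7):dx=+9,dy=+3->C; (3,4):dx=-4,dy=-3->C
  (3,5):dx=+2,dy=+2->C; (3,6):dx=-3,dy=+4->D; (3,7):dx=+3,dy=-2->D; (4,5):dx=+6,dy=+5->C
  (4,6):dx=+1,dy=+7->C; (4,7):dx=+7,dy=+1->C; (5,6):dx=-5,dy=+2->D; (5,7):dx=+1,dy=-4->D
  (6,7):dx=+6,dy=-6->D
Step 2: C = 16, D = 5, total pairs = 21.
Step 3: tau = (C - D)/(n(n-1)/2) = (16 - 5)/21 = 0.523810.
Step 4: Exact two-sided p-value (enumerate n! = 5040 permutations of y under H0): p = 0.136111.
Step 5: alpha = 0.1. fail to reject H0.

tau_b = 0.5238 (C=16, D=5), p = 0.136111, fail to reject H0.


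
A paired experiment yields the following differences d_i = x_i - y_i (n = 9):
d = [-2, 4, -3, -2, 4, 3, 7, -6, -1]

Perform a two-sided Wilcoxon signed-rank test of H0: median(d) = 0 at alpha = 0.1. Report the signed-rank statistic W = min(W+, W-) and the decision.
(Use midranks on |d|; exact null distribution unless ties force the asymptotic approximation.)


Step 1: Drop any zero differences (none here) and take |d_i|.
|d| = [2, 4, 3, 2, 4, 3, 7, 6, 1]
Step 2: Midrank |d_i| (ties get averaged ranks).
ranks: |2|->2.5, |4|->6.5, |3|->4.5, |2|->2.5, |4|->6.5, |3|->4.5, |7|->9, |6|->8, |1|->1
Step 3: Attach original signs; sum ranks with positive sign and with negative sign.
W+ = 6.5 + 6.5 + 4.5 + 9 = 26.5
W- = 2.5 + 4.5 + 2.5 + 8 + 1 = 18.5
(Check: W+ + W- = 45 should equal n(n+1)/2 = 45.)
Step 4: Test statistic W = min(W+, W-) = 18.5.
Step 5: Ties in |d|, so use the tie-corrected normal approximation.
        E[W] = n(n+1)/4 = 9*10/4 = 22.5.
        Tie groups: |d|=2 (t=2), |d|=3 (t=2), |d|=4 (t=2); sum(t^3 - t) = 18.
        Var[W] = n(n+1)(2n+1)/24 - sum(t^3-t)/48 = 1710/24 - 18/48 = 70.875.
        z = (W - E[W]) / sqrt(Var[W]) = (18.5 - 22.5) / 8.4187 = -0.4751.
        Two-sided p = 2*Phi(z) = 0.634694.
Step 6: alpha = 0.1. fail to reject H0.

W+ = 26.5, W- = 18.5, W = min = 18.5, p = 0.634694, fail to reject H0.


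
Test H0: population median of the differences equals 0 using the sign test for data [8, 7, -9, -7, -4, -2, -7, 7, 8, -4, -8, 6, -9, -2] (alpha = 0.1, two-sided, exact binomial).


Step 1: Discard zero differences. Original n = 14; n_eff = number of nonzero differences = 14.
Nonzero differences (with sign): +8, +7, -9, -7, -4, -2, -7, +7, +8, -4, -8, +6, -9, -2
Step 2: Count signs: positive = 5, negative = 9.
Step 3: Under H0: P(positive) = 0.5, so the number of positives S ~ Bin(14, 0.5).
Step 4: Two-sided exact p-value = sum of Bin(14,0.5) probabilities at or below the observed probability = 0.423950.
Step 5: alpha = 0.1. fail to reject H0.

n_eff = 14, pos = 5, neg = 9, p = 0.423950, fail to reject H0.


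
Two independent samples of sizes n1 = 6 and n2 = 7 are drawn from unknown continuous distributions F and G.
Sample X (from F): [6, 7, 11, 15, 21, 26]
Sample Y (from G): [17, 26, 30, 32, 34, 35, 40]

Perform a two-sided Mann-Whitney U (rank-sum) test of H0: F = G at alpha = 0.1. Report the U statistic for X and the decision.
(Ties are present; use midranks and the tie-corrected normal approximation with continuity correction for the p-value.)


Step 1: Combine and sort all 13 observations; assign midranks.
sorted (value, group): (6,X), (7,X), (11,X), (15,X), (17,Y), (21,X), (26,X), (26,Y), (30,Y), (32,Y), (34,Y), (35,Y), (40,Y)
ranks: 6->1, 7->2, 11->3, 15->4, 17->5, 21->6, 26->7.5, 26->7.5, 30->9, 32->10, 34->11, 35->12, 40->13
Step 2: Rank sum for X: R1 = 1 + 2 + 3 + 4 + 6 + 7.5 = 23.5.
Step 3: U_X = R1 - n1(n1+1)/2 = 23.5 - 6*7/2 = 23.5 - 21 = 2.5.
       U_Y = n1*n2 - U_X = 42 - 2.5 = 39.5.
Step 4: Ties are present, so use the tie-corrected normal approximation (with continuity correction) for the p-value.
Step 5: p-value = 0.010025; compare to alpha = 0.1. reject H0.

U_X = 2.5, p = 0.010025, reject H0 at alpha = 0.1.


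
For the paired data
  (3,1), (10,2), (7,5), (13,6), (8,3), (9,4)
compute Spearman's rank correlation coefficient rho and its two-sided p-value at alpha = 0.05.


Step 1: Rank x and y separately (midranks; no ties here).
rank(x): 3->1, 10->5, 7->2, 13->6, 8->3, 9->4
rank(y): 1->1, 2->2, 5->5, 6->6, 3->3, 4->4
Step 2: d_i = R_x(i) - R_y(i); compute d_i^2.
  (1-1)^2=0, (5-2)^2=9, (2-5)^2=9, (6-6)^2=0, (3-3)^2=0, (4-4)^2=0
sum(d^2) = 18.
Step 3: rho = 1 - 6*18 / (6*(6^2 - 1)) = 1 - 108/210 = 0.485714.
Step 4: Under H0, t = rho * sqrt((n-2)/(1-rho^2)) = 1.1113 ~ t(4).
Step 5: Two-sided p-value from the t-distribution with 4 df = 0.328723.
Step 6: alpha = 0.05. fail to reject H0.

rho = 0.4857, p = 0.328723, fail to reject H0 at alpha = 0.05.


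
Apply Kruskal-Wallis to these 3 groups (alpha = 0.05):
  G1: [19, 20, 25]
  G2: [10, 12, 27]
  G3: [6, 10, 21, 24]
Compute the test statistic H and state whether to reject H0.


Step 1: Combine all N = 10 observations and assign midranks.
sorted (value, group, rank): (6,G3,1), (10,G2,2.5), (10,G3,2.5), (12,G2,4), (19,G1,5), (20,G1,6), (21,G3,7), (24,G3,8), (25,G1,9), (27,G2,10)
Step 2: Sum ranks within each group.
R_1 = 20 (n_1 = 3)
R_2 = 16.5 (n_2 = 3)
R_3 = 18.5 (n_3 = 4)
Step 3: H = 12/(N(N+1)) * sum(R_i^2/n_i) - 3(N+1)
     = 12/(10*11) * (20^2/3 + 16.5^2/3 + 18.5^2/4) - 3*11
     = 0.109091 * 309.646 - 33
     = 0.779545.
Step 4: Ties present; correction factor C = 1 - 6/(10^3 - 10) = 0.993939. Corrected H = 0.779545 / 0.993939 = 0.784299.
Step 5: Under H0, H ~ chi^2(2); p-value = 0.675603.
Step 6: alpha = 0.05. fail to reject H0.

H = 0.7843, df = 2, p = 0.675603, fail to reject H0.


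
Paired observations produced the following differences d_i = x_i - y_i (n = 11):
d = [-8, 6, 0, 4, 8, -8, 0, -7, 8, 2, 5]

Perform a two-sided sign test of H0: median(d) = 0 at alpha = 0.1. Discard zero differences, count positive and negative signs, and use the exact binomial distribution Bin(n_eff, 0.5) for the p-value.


Step 1: Discard zero differences. Original n = 11; n_eff = number of nonzero differences = 9.
Nonzero differences (with sign): -8, +6, +4, +8, -8, -7, +8, +2, +5
Step 2: Count signs: positive = 6, negative = 3.
Step 3: Under H0: P(positive) = 0.5, so the number of positives S ~ Bin(9, 0.5).
Step 4: Two-sided exact p-value = sum of Bin(9,0.5) probabilities at or below the observed probability = 0.507812.
Step 5: alpha = 0.1. fail to reject H0.

n_eff = 9, pos = 6, neg = 3, p = 0.507812, fail to reject H0.


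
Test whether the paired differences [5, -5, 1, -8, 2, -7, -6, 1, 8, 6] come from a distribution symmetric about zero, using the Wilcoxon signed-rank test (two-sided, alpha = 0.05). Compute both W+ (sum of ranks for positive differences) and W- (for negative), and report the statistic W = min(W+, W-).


Step 1: Drop any zero differences (none here) and take |d_i|.
|d| = [5, 5, 1, 8, 2, 7, 6, 1, 8, 6]
Step 2: Midrank |d_i| (ties get averaged ranks).
ranks: |5|->4.5, |5|->4.5, |1|->1.5, |8|->9.5, |2|->3, |7|->8, |6|->6.5, |1|->1.5, |8|->9.5, |6|->6.5
Step 3: Attach original signs; sum ranks with positive sign and with negative sign.
W+ = 4.5 + 1.5 + 3 + 1.5 + 9.5 + 6.5 = 26.5
W- = 4.5 + 9.5 + 8 + 6.5 = 28.5
(Check: W+ + W- = 55 should equal n(n+1)/2 = 55.)
Step 4: Test statistic W = min(W+, W-) = 26.5.
Step 5: Ties in |d|, so use the tie-corrected normal approximation.
        E[W] = n(n+1)/4 = 10*11/4 = 27.5.
        Tie groups: |d|=1 (t=2), |d|=5 (t=2), |d|=6 (t=2), |d|=8 (t=2); sum(t^3 - t) = 24.
        Var[W] = n(n+1)(2n+1)/24 - sum(t^3-t)/48 = 2310/24 - 24/48 = 95.75.
        z = (W - E[W]) / sqrt(Var[W]) = (26.5 - 27.5) / 9.7852 = -0.1022.
        Two-sided p = 2*Phi(z) = 0.918602.
Step 6: alpha = 0.05. fail to reject H0.

W+ = 26.5, W- = 28.5, W = min = 26.5, p = 0.918602, fail to reject H0.


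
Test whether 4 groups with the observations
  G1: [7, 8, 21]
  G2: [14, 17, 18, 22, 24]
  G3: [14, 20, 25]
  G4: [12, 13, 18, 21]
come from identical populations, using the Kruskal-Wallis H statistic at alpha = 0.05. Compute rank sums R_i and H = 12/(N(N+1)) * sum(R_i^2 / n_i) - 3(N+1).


Step 1: Combine all N = 15 observations and assign midranks.
sorted (value, group, rank): (7,G1,1), (8,G1,2), (12,G4,3), (13,G4,4), (14,G2,5.5), (14,G3,5.5), (17,G2,7), (18,G2,8.5), (18,G4,8.5), (20,G3,10), (21,G1,11.5), (21,G4,11.5), (22,G2,13), (24,G2,14), (25,G3,15)
Step 2: Sum ranks within each group.
R_1 = 14.5 (n_1 = 3)
R_2 = 48 (n_2 = 5)
R_3 = 30.5 (n_3 = 3)
R_4 = 27 (n_4 = 4)
Step 3: H = 12/(N(N+1)) * sum(R_i^2/n_i) - 3(N+1)
     = 12/(15*16) * (14.5^2/3 + 48^2/5 + 30.5^2/3 + 27^2/4) - 3*16
     = 0.050000 * 1023.22 - 48
     = 3.160833.
Step 4: Ties present; correction factor C = 1 - 18/(15^3 - 15) = 0.994643. Corrected H = 3.160833 / 0.994643 = 3.177858.
Step 5: Under H0, H ~ chi^2(3); p-value = 0.365008.
Step 6: alpha = 0.05. fail to reject H0.

H = 3.1779, df = 3, p = 0.365008, fail to reject H0.


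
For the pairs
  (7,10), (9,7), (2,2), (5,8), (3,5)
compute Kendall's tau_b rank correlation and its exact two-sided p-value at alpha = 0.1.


Step 1: Enumerate the 10 unordered pairs (i,j) with i<j and classify each by sign(x_j-x_i) * sign(y_j-y_i).
  (1,2):dx=+2,dy=-3->D; (1,3):dx=-5,dy=-8->C; (1,4):dx=-2,dy=-2->C; (1,5):dx=-4,dy=-5->C
  (2,3):dx=-7,dy=-5->C; (2,4):dx=-4,dy=+1->D; (2,5):dx=-6,dy=-2->C; (3,4):dx=+3,dy=+6->C
  (3,5):dx=+1,dy=+3->C; (4,5):dx=-2,dy=-3->C
Step 2: C = 8, D = 2, total pairs = 10.
Step 3: tau = (C - D)/(n(n-1)/2) = (8 - 2)/10 = 0.600000.
Step 4: Exact two-sided p-value (enumerate n! = 120 permutations of y under H0): p = 0.233333.
Step 5: alpha = 0.1. fail to reject H0.

tau_b = 0.6000 (C=8, D=2), p = 0.233333, fail to reject H0.


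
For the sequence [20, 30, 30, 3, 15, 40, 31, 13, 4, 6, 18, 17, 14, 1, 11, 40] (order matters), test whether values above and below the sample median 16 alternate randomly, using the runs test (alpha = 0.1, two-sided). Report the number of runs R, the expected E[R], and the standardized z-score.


Step 1: Compute median = 16; label A = above, B = below.
Labels in order: AAABBAABBBAABBBA  (n_A = 8, n_B = 8)
Step 2: Count runs R = 7.
Step 3: Under H0 (random ordering), E[R] = 2*n_A*n_B/(n_A+n_B) + 1 = 2*8*8/16 + 1 = 9.0000.
        Var[R] = 2*n_A*n_B*(2*n_A*n_B - n_A - n_B) / ((n_A+n_B)^2 * (n_A+n_B-1)) = 14336/3840 = 3.7333.
        SD[R] = 1.9322.
Step 4: Continuity-corrected z = (R + 0.5 - E[R]) / SD[R] = (7 + 0.5 - 9.0000) / 1.9322 = -0.7763.
Step 5: Two-sided p-value via normal approximation = 2*(1 - Phi(|z|)) = 0.437558.
Step 6: alpha = 0.1. fail to reject H0.

R = 7, z = -0.7763, p = 0.437558, fail to reject H0.


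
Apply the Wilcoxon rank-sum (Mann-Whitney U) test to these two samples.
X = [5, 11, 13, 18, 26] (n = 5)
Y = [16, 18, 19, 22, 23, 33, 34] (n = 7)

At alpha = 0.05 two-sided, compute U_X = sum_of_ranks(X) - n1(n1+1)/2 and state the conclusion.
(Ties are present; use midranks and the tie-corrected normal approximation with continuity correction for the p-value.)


Step 1: Combine and sort all 12 observations; assign midranks.
sorted (value, group): (5,X), (11,X), (13,X), (16,Y), (18,X), (18,Y), (19,Y), (22,Y), (23,Y), (26,X), (33,Y), (34,Y)
ranks: 5->1, 11->2, 13->3, 16->4, 18->5.5, 18->5.5, 19->7, 22->8, 23->9, 26->10, 33->11, 34->12
Step 2: Rank sum for X: R1 = 1 + 2 + 3 + 5.5 + 10 = 21.5.
Step 3: U_X = R1 - n1(n1+1)/2 = 21.5 - 5*6/2 = 21.5 - 15 = 6.5.
       U_Y = n1*n2 - U_X = 35 - 6.5 = 28.5.
Step 4: Ties are present, so use the tie-corrected normal approximation (with continuity correction) for the p-value.
Step 5: p-value = 0.087602; compare to alpha = 0.05. fail to reject H0.

U_X = 6.5, p = 0.087602, fail to reject H0 at alpha = 0.05.


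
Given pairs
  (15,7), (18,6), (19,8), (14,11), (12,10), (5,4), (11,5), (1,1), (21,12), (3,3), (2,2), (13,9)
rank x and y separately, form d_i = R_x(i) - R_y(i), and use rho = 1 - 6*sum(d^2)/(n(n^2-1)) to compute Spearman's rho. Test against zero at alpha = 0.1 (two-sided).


Step 1: Rank x and y separately (midranks; no ties here).
rank(x): 15->9, 18->10, 19->11, 14->8, 12->6, 5->4, 11->5, 1->1, 21->12, 3->3, 2->2, 13->7
rank(y): 7->7, 6->6, 8->8, 11->11, 10->10, 4->4, 5->5, 1->1, 12->12, 3->3, 2->2, 9->9
Step 2: d_i = R_x(i) - R_y(i); compute d_i^2.
  (9-7)^2=4, (10-6)^2=16, (11-8)^2=9, (8-11)^2=9, (6-10)^2=16, (4-4)^2=0, (5-5)^2=0, (1-1)^2=0, (12-12)^2=0, (3-3)^2=0, (2-2)^2=0, (7-9)^2=4
sum(d^2) = 58.
Step 3: rho = 1 - 6*58 / (12*(12^2 - 1)) = 1 - 348/1716 = 0.797203.
Step 4: Under H0, t = rho * sqrt((n-2)/(1-rho^2)) = 4.1758 ~ t(10).
Step 5: Two-sided p-value from the t-distribution with 10 df = 0.001900.
Step 6: alpha = 0.1. reject H0.

rho = 0.7972, p = 0.001900, reject H0 at alpha = 0.1.


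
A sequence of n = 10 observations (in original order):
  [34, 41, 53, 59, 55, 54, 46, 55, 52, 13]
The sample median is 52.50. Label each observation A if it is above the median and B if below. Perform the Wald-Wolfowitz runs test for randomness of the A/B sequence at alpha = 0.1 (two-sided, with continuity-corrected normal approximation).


Step 1: Compute median = 52.50; label A = above, B = below.
Labels in order: BBAAAABABB  (n_A = 5, n_B = 5)
Step 2: Count runs R = 5.
Step 3: Under H0 (random ordering), E[R] = 2*n_A*n_B/(n_A+n_B) + 1 = 2*5*5/10 + 1 = 6.0000.
        Var[R] = 2*n_A*n_B*(2*n_A*n_B - n_A - n_B) / ((n_A+n_B)^2 * (n_A+n_B-1)) = 2000/900 = 2.2222.
        SD[R] = 1.4907.
Step 4: Continuity-corrected z = (R + 0.5 - E[R]) / SD[R] = (5 + 0.5 - 6.0000) / 1.4907 = -0.3354.
Step 5: Two-sided p-value via normal approximation = 2*(1 - Phi(|z|)) = 0.737316.
Step 6: alpha = 0.1. fail to reject H0.

R = 5, z = -0.3354, p = 0.737316, fail to reject H0.


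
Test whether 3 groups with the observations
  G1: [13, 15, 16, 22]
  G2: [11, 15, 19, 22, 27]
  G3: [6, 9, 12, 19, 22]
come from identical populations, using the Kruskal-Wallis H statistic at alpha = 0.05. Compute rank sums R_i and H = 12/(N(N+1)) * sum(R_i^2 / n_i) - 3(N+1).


Step 1: Combine all N = 14 observations and assign midranks.
sorted (value, group, rank): (6,G3,1), (9,G3,2), (11,G2,3), (12,G3,4), (13,G1,5), (15,G1,6.5), (15,G2,6.5), (16,G1,8), (19,G2,9.5), (19,G3,9.5), (22,G1,12), (22,G2,12), (22,G3,12), (27,G2,14)
Step 2: Sum ranks within each group.
R_1 = 31.5 (n_1 = 4)
R_2 = 45 (n_2 = 5)
R_3 = 28.5 (n_3 = 5)
Step 3: H = 12/(N(N+1)) * sum(R_i^2/n_i) - 3(N+1)
     = 12/(14*15) * (31.5^2/4 + 45^2/5 + 28.5^2/5) - 3*15
     = 0.057143 * 815.513 - 45
     = 1.600714.
Step 4: Ties present; correction factor C = 1 - 36/(14^3 - 14) = 0.986813. Corrected H = 1.600714 / 0.986813 = 1.622105.
Step 5: Under H0, H ~ chi^2(2); p-value = 0.444390.
Step 6: alpha = 0.05. fail to reject H0.

H = 1.6221, df = 2, p = 0.444390, fail to reject H0.


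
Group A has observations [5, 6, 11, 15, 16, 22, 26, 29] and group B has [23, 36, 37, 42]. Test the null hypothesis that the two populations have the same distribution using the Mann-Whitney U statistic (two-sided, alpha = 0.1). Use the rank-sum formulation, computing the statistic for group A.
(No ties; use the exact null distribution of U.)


Step 1: Combine and sort all 12 observations; assign midranks.
sorted (value, group): (5,X), (6,X), (11,X), (15,X), (16,X), (22,X), (23,Y), (26,X), (29,X), (36,Y), (37,Y), (42,Y)
ranks: 5->1, 6->2, 11->3, 15->4, 16->5, 22->6, 23->7, 26->8, 29->9, 36->10, 37->11, 42->12
Step 2: Rank sum for X: R1 = 1 + 2 + 3 + 4 + 5 + 6 + 8 + 9 = 38.
Step 3: U_X = R1 - n1(n1+1)/2 = 38 - 8*9/2 = 38 - 36 = 2.
       U_Y = n1*n2 - U_X = 32 - 2 = 30.
Step 4: No ties, so the exact null distribution of U (based on enumerating the C(12,8) = 495 equally likely rank assignments) gives the two-sided p-value.
Step 5: p-value = 0.016162; compare to alpha = 0.1. reject H0.

U_X = 2, p = 0.016162, reject H0 at alpha = 0.1.


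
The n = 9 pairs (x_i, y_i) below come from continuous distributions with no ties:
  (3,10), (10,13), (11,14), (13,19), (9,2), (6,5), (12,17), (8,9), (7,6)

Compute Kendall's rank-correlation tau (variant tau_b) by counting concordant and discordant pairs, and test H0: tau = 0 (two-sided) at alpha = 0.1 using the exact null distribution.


Step 1: Enumerate the 36 unordered pairs (i,j) with i<j and classify each by sign(x_j-x_i) * sign(y_j-y_i).
  (1,2):dx=+7,dy=+3->C; (1,3):dx=+8,dy=+4->C; (1,4):dx=+10,dy=+9->C; (1,5):dx=+6,dy=-8->D
  (1,6):dx=+3,dy=-5->D; (1,7):dx=+9,dy=+7->C; (1,8):dx=+5,dy=-1->D; (1,9):dx=+4,dy=-4->D
  (2,3):dx=+1,dy=+1->C; (2,4):dx=+3,dy=+6->C; (2,5):dx=-1,dy=-11->C; (2,6):dx=-4,dy=-8->C
  (2,7):dx=+2,dy=+4->C; (2,8):dx=-2,dy=-4->C; (2,9):dx=-3,dy=-7->C; (3,4):dx=+2,dy=+5->C
  (3,5):dx=-2,dy=-12->C; (3,6):dx=-5,dy=-9->C; (3,7):dx=+1,dy=+3->C; (3,8):dx=-3,dy=-5->C
  (3,9):dx=-4,dy=-8->C; (4,5):dx=-4,dy=-17->C; (4,6):dx=-7,dy=-14->C; (4,7):dx=-1,dy=-2->C
  (4,8):dx=-5,dy=-10->C; (4,9):dx=-6,dy=-13->C; (5,6):dx=-3,dy=+3->D; (5,7):dx=+3,dy=+15->C
  (5,8):dx=-1,dy=+7->D; (5,9):dx=-2,dy=+4->D; (6,7):dx=+6,dy=+12->C; (6,8):dx=+2,dy=+4->C
  (6,9):dx=+1,dy=+1->C; (7,8):dx=-4,dy=-8->C; (7,9):dx=-5,dy=-11->C; (8,9):dx=-1,dy=-3->C
Step 2: C = 29, D = 7, total pairs = 36.
Step 3: tau = (C - D)/(n(n-1)/2) = (29 - 7)/36 = 0.611111.
Step 4: Exact two-sided p-value (enumerate n! = 362880 permutations of y under H0): p = 0.024741.
Step 5: alpha = 0.1. reject H0.

tau_b = 0.6111 (C=29, D=7), p = 0.024741, reject H0.


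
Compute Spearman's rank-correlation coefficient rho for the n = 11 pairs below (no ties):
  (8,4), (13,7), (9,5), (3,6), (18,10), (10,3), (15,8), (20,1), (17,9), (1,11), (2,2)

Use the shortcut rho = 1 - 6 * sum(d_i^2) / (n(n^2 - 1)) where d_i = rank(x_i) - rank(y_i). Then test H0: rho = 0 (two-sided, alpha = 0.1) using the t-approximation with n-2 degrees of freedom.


Step 1: Rank x and y separately (midranks; no ties here).
rank(x): 8->4, 13->7, 9->5, 3->3, 18->10, 10->6, 15->8, 20->11, 17->9, 1->1, 2->2
rank(y): 4->4, 7->7, 5->5, 6->6, 10->10, 3->3, 8->8, 1->1, 9->9, 11->11, 2->2
Step 2: d_i = R_x(i) - R_y(i); compute d_i^2.
  (4-4)^2=0, (7-7)^2=0, (5-5)^2=0, (3-6)^2=9, (10-10)^2=0, (6-3)^2=9, (8-8)^2=0, (11-1)^2=100, (9-9)^2=0, (1-11)^2=100, (2-2)^2=0
sum(d^2) = 218.
Step 3: rho = 1 - 6*218 / (11*(11^2 - 1)) = 1 - 1308/1320 = 0.009091.
Step 4: Under H0, t = rho * sqrt((n-2)/(1-rho^2)) = 0.0273 ~ t(9).
Step 5: Two-sided p-value from the t-distribution with 9 df = 0.978837.
Step 6: alpha = 0.1. fail to reject H0.

rho = 0.0091, p = 0.978837, fail to reject H0 at alpha = 0.1.


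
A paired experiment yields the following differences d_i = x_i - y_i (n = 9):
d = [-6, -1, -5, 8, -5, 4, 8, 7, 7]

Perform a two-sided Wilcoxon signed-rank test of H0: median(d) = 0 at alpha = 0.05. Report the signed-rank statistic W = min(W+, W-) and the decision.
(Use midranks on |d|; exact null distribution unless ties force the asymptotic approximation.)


Step 1: Drop any zero differences (none here) and take |d_i|.
|d| = [6, 1, 5, 8, 5, 4, 8, 7, 7]
Step 2: Midrank |d_i| (ties get averaged ranks).
ranks: |6|->5, |1|->1, |5|->3.5, |8|->8.5, |5|->3.5, |4|->2, |8|->8.5, |7|->6.5, |7|->6.5
Step 3: Attach original signs; sum ranks with positive sign and with negative sign.
W+ = 8.5 + 2 + 8.5 + 6.5 + 6.5 = 32
W- = 5 + 1 + 3.5 + 3.5 = 13
(Check: W+ + W- = 45 should equal n(n+1)/2 = 45.)
Step 4: Test statistic W = min(W+, W-) = 13.
Step 5: Ties in |d|, so use the tie-corrected normal approximation.
        E[W] = n(n+1)/4 = 9*10/4 = 22.5.
        Tie groups: |d|=5 (t=2), |d|=7 (t=2), |d|=8 (t=2); sum(t^3 - t) = 18.
        Var[W] = n(n+1)(2n+1)/24 - sum(t^3-t)/48 = 1710/24 - 18/48 = 70.875.
        z = (W - E[W]) / sqrt(Var[W]) = (13 - 22.5) / 8.4187 = -1.1284.
        Two-sided p = 2*Phi(z) = 0.259136.
Step 6: alpha = 0.05. fail to reject H0.

W+ = 32, W- = 13, W = min = 13, p = 0.259136, fail to reject H0.


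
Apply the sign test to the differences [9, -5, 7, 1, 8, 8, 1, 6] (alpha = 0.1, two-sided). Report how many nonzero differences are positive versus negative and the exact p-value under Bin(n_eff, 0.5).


Step 1: Discard zero differences. Original n = 8; n_eff = number of nonzero differences = 8.
Nonzero differences (with sign): +9, -5, +7, +1, +8, +8, +1, +6
Step 2: Count signs: positive = 7, negative = 1.
Step 3: Under H0: P(positive) = 0.5, so the number of positives S ~ Bin(8, 0.5).
Step 4: Two-sided exact p-value = sum of Bin(8,0.5) probabilities at or below the observed probability = 0.070312.
Step 5: alpha = 0.1. reject H0.

n_eff = 8, pos = 7, neg = 1, p = 0.070312, reject H0.


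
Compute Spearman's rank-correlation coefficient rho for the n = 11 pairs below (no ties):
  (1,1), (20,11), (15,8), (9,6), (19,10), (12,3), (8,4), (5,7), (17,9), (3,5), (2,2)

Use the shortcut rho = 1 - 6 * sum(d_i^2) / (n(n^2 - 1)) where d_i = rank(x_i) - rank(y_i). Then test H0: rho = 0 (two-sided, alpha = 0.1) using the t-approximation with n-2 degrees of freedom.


Step 1: Rank x and y separately (midranks; no ties here).
rank(x): 1->1, 20->11, 15->8, 9->6, 19->10, 12->7, 8->5, 5->4, 17->9, 3->3, 2->2
rank(y): 1->1, 11->11, 8->8, 6->6, 10->10, 3->3, 4->4, 7->7, 9->9, 5->5, 2->2
Step 2: d_i = R_x(i) - R_y(i); compute d_i^2.
  (1-1)^2=0, (11-11)^2=0, (8-8)^2=0, (6-6)^2=0, (10-10)^2=0, (7-3)^2=16, (5-4)^2=1, (4-7)^2=9, (9-9)^2=0, (3-5)^2=4, (2-2)^2=0
sum(d^2) = 30.
Step 3: rho = 1 - 6*30 / (11*(11^2 - 1)) = 1 - 180/1320 = 0.863636.
Step 4: Under H0, t = rho * sqrt((n-2)/(1-rho^2)) = 5.1395 ~ t(9).
Step 5: Two-sided p-value from the t-distribution with 9 df = 0.000612.
Step 6: alpha = 0.1. reject H0.

rho = 0.8636, p = 0.000612, reject H0 at alpha = 0.1.


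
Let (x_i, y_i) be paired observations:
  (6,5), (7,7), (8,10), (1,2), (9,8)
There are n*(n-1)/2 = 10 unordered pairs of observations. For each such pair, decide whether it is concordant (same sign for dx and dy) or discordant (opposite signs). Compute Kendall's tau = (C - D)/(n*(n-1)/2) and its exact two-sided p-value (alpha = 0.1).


Step 1: Enumerate the 10 unordered pairs (i,j) with i<j and classify each by sign(x_j-x_i) * sign(y_j-y_i).
  (1,2):dx=+1,dy=+2->C; (1,3):dx=+2,dy=+5->C; (1,4):dx=-5,dy=-3->C; (1,5):dx=+3,dy=+3->C
  (2,3):dx=+1,dy=+3->C; (2,4):dx=-6,dy=-5->C; (2,5):dx=+2,dy=+1->C; (3,4):dx=-7,dy=-8->C
  (3,5):dx=+1,dy=-2->D; (4,5):dx=+8,dy=+6->C
Step 2: C = 9, D = 1, total pairs = 10.
Step 3: tau = (C - D)/(n(n-1)/2) = (9 - 1)/10 = 0.800000.
Step 4: Exact two-sided p-value (enumerate n! = 120 permutations of y under H0): p = 0.083333.
Step 5: alpha = 0.1. reject H0.

tau_b = 0.8000 (C=9, D=1), p = 0.083333, reject H0.
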